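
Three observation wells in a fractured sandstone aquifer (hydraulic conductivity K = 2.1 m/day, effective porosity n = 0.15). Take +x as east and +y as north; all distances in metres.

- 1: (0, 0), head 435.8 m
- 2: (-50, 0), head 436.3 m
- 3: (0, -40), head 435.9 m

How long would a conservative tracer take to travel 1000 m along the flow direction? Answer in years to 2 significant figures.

∂h/∂x = (436.3 − 435.8) / (-50 − 0) = -0.01000
∂h/∂y = (435.9 − 435.8) / (-40 − 0) = -0.002500
|∇h| = √(-0.01000² + -0.002500²) = 0.01031
Seepage velocity v = K·i/n = 2.1 × 0.01031 / 0.15 = 0.1443 m/day.
t = 1000 / 0.1443 = 6930 days = 19 years.

19 years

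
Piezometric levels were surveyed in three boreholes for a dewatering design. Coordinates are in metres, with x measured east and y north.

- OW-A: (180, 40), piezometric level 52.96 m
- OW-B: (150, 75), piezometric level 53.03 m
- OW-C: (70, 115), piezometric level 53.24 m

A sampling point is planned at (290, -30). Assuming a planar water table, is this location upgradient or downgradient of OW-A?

Differences from OW-A: to OW-B (Δx, Δy, Δh) = (-30, 35, +0.07); to OW-C = (-110, 75, +0.28).
Determinant of the coordinate differences = (-30)·75 − (-110)·35 = 1600.
∂h/∂x = [(+0.07)·75 − (+0.28)·35] / 1600 = -0.002844
∂h/∂y = [(-30)·(+0.28) − (-110)·(+0.07)] / 1600 = -0.0004375
Head at (290, -30) = 52.96 + (-0.002844)·(110) + (-0.0004375)·(-70) = 52.68 m.
That is lower than the 52.96 m at OW-A, so the point is downgradient.

downgradient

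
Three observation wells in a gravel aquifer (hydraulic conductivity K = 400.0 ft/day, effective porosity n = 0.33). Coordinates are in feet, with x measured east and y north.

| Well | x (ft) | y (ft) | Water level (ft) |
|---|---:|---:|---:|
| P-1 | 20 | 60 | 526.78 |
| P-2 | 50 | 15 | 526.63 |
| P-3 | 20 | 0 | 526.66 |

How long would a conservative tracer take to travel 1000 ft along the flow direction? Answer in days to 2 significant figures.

290 days

Differences from P-1: to P-2 (Δx, Δy, Δh) = (30, -45, -0.15); to P-3 = (0, -60, -0.12).
Solve a·Δx + b·Δy = Δh: det = 30·(-60) − 0·(-45) = -1800.
∂h/∂x = [(-0.15)·(-60) − (-0.12)·(-45)] / -1800 = -0.002000
∂h/∂y = [30·(-0.12) − 0·(-0.15)] / -1800 = +0.002000
|∇h| = √(-0.002000² + 0.002000²) = 0.002828
Seepage velocity v = K·i/n = 400.0 × 0.002828 / 0.33 = 3.428 ft/day.
t = 1000 / 3.428 = 291.7 days.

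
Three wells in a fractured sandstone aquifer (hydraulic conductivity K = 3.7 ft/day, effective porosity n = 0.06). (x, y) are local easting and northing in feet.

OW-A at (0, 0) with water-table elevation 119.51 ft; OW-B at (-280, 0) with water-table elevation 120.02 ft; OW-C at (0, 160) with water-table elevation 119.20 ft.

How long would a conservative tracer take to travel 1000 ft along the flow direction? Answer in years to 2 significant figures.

17 years

∂h/∂x = (120.02 − 119.51) / (-280 − 0) = -0.001821
∂h/∂y = (119.20 − 119.51) / (160 − 0) = -0.001938
|∇h| = √(-0.001821² + -0.001938²) = 0.002659
Seepage velocity v = K·i/n = 3.7 × 0.002659 / 0.06 = 0.164 ft/day.
t = 1000 / 0.164 = 6098 days = 16.7 years.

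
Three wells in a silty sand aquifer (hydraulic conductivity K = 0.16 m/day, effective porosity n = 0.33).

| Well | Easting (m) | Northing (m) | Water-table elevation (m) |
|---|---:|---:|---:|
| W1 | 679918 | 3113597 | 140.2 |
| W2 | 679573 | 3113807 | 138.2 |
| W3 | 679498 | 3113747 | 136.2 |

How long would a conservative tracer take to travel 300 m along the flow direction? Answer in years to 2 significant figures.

Taking W1 as reference: W2−W1 = (-345, 210, -2.0); W3−W1 = (-420, 150, -4.0).
Solve a·Δx + b·Δy = Δh: det = (-345)·150 − (-420)·210 = 36450.
∂h/∂x = [(-2.0)·150 − (-4.0)·210] / 36450 = +0.01481
∂h/∂y = [(-345)·(-4.0) − (-420)·(-2.0)] / 36450 = +0.01481
|∇h| = √(0.01481² + 0.01481²) = 0.02094
Seepage velocity v = K·i/n = 0.16 × 0.02094 / 0.33 = 0.01015 m/day.
t = 300 / 0.01015 = 2.956e+04 days = 80.9 years.

81 years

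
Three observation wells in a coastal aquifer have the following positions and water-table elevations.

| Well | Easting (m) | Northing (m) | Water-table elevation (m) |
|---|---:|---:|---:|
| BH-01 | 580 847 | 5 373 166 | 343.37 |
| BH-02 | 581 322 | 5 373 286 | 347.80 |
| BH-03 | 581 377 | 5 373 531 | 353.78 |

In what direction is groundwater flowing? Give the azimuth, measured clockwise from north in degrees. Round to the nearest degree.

Taking BH-01 as reference: BH-02−BH-01 = (475, 120, +4.43); BH-03−BH-01 = (530, 365, +10.41).
Solve a·Δx + b·Δy = Δh: det = 475·365 − 530·120 = 109775.
∂h/∂x = [(+4.43)·365 − (+10.41)·120] / 109775 = +0.003350
∂h/∂y = [475·(+10.41) − 530·(+4.43)] / 109775 = +0.02366
Flow direction (−∇h) has components (-0.003350 E, -0.02366 N).
Azimuth = atan2(E, N) = atan2(-0.003350, -0.02366) = 188.1° ≈ 188°.

188°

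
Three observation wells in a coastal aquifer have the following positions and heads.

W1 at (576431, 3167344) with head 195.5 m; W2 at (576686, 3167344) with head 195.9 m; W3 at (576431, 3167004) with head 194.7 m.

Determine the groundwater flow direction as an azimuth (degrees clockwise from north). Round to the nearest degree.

214°

∂h/∂x = (195.9 − 195.5) / (576686 − 576431) = +0.001569
∂h/∂y = (194.7 − 195.5) / (3167004 − 3167344) = +0.002353
Flow direction (−∇h) has components (-0.001569 E, -0.002353 N).
Azimuth = atan2(E, N) = atan2(-0.001569, -0.002353) = 213.7° ≈ 214°.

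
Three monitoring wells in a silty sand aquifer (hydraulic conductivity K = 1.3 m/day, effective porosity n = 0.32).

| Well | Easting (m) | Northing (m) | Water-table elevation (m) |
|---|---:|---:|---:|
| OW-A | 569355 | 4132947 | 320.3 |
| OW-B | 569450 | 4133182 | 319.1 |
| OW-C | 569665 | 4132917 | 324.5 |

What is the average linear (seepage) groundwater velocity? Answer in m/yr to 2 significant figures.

24 m/yr

Differences from OW-A: to OW-B (Δx, Δy, Δh) = (95, 235, -1.2); to OW-C = (310, -30, +4.2).
Determinant of the coordinate differences = 95·(-30) − 310·235 = -75700.
∂h/∂x = [(-1.2)·(-30) − (+4.2)·235] / -75700 = +0.01256
∂h/∂y = [95·(+4.2) − 310·(-1.2)] / -75700 = -0.01018
|∇h| = √(0.01256² + -0.01018²) = 0.01617
Seepage velocity v = K·i/n = 1.3 × 0.01617 / 0.32 = 0.06569 m/day = 23.99 m/yr.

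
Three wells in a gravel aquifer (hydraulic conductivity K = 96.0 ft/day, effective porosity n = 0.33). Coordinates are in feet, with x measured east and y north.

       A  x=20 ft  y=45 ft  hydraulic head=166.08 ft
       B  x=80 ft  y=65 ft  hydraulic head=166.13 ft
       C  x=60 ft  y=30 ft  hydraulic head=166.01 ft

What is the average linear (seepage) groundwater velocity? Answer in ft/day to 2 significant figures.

Taking A as reference: B−A = (60, 20, +0.05); C−A = (40, -15, -0.07).
Solve a·Δx + b·Δy = Δh: det = 60·(-15) − 40·20 = -1700.
∂h/∂x = [(+0.05)·(-15) − (-0.07)·20] / -1700 = -0.0003824
∂h/∂y = [60·(-0.07) − 40·(+0.05)] / -1700 = +0.003647
|∇h| = √(-0.0003824² + 0.003647²) = 0.003667
Seepage velocity v = K·i/n = 96.0 × 0.003667 / 0.33 = 1.067 ft/day.

1.1 ft/day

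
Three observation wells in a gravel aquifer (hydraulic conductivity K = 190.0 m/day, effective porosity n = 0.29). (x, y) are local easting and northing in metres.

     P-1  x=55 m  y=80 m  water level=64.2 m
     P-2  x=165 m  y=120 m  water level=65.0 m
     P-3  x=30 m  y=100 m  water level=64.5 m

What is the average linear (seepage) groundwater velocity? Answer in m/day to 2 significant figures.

Differences from P-1: to P-2 (Δx, Δy, Δh) = (110, 40, +0.8); to P-3 = (-25, 20, +0.3).
Determinant of the coordinate differences = 110·20 − (-25)·40 = 3200.
∂h/∂x = [(+0.8)·20 − (+0.3)·40] / 3200 = +0.001250
∂h/∂y = [110·(+0.3) − (-25)·(+0.8)] / 3200 = +0.01656
|∇h| = √(0.001250² + 0.01656²) = 0.01661
Seepage velocity v = K·i/n = 190.0 × 0.01661 / 0.29 = 10.88 m/day.

11 m/day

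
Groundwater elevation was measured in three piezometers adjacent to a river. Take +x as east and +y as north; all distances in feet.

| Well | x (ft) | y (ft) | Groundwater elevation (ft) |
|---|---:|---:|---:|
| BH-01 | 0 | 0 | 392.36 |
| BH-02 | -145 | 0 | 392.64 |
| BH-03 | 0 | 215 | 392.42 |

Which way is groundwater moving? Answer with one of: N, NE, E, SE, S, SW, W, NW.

E

∂h/∂x = (392.64 − 392.36) / (-145 − 0) = -0.001931
∂h/∂y = (392.42 − 392.36) / (215 − 0) = +0.0002791
Flow = −∇h = (+0.001931 east, -0.0002791 north), which points east.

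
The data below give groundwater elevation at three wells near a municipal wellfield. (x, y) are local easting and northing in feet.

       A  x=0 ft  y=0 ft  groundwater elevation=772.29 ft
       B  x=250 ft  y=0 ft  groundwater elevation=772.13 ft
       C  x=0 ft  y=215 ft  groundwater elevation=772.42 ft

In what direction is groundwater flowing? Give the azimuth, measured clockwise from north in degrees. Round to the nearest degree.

∂h/∂x = (772.13 − 772.29) / (250 − 0) = -0.0006400
∂h/∂y = (772.42 − 772.29) / (215 − 0) = +0.0006047
Flow direction (−∇h) has components (+0.0006400 E, -0.0006047 N).
Azimuth = atan2(E, N) = atan2(+0.0006400, -0.0006047) = 133.4° ≈ 133°.

133°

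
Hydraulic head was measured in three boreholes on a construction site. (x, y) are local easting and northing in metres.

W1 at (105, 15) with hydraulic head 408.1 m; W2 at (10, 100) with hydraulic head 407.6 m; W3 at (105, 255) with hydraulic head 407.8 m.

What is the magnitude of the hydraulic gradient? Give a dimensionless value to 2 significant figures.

Taking W1 as reference: W2−W1 = (-95, 85, -0.5); W3−W1 = (0, 240, -0.3).
Determinant of the coordinate differences = (-95)·240 − 0·85 = -22800.
∂h/∂x = [(-0.5)·240 − (-0.3)·85] / -22800 = +0.004145
∂h/∂y = [(-95)·(-0.3) − 0·(-0.5)] / -22800 = -0.001250
|∇h| = √(0.004145² + -0.001250²) = 0.004329

0.0043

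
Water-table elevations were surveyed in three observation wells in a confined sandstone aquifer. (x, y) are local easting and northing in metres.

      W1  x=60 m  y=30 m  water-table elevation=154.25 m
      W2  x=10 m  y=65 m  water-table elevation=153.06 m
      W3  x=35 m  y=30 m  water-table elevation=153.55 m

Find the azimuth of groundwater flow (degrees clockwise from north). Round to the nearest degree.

258°

With h = a·x + b·y + c and W1 as origin, the differences give:
  (-50)·a + 35·b = -1.19
  (-25)·a + 0·b = -0.70
Eliminate b (×0 and ×35, subtract): 875·a = 24.500 → a = ∂h/∂x = +0.02800
Back-substitute: b = ∂h/∂y = +0.006000.
Flow direction (−∇h) has components (-0.02800 E, -0.006000 N).
Azimuth = atan2(E, N) = atan2(-0.02800, -0.006000) = 257.9° ≈ 258°.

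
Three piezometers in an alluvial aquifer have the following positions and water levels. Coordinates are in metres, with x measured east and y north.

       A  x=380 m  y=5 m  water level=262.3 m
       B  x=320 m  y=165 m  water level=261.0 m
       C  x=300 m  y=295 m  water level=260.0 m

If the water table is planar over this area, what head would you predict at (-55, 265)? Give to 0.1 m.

Differences from A: to B (Δx, Δy, Δh) = (-60, 160, -1.3); to C = (-80, 290, -2.3).
Solve a·Δx + b·Δy = Δh: det = (-60)·290 − (-80)·160 = -4600.
∂h/∂x = [(-1.3)·290 − (-2.3)·160] / -4600 = +0.001957
∂h/∂y = [(-60)·(-2.3) − (-80)·(-1.3)] / -4600 = -0.007391
h(-55, 265) = 262.3 + (+0.001957)·(-435) + (-0.007391)·(260) = 262.3 -0.851 -1.922 = 259.527 m.

259.5 m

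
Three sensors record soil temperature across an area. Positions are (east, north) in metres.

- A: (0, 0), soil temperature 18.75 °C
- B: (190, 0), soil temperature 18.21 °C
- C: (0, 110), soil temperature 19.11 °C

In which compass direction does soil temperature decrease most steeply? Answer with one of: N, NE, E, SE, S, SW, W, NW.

SE

∂T/∂x = (18.21 − 18.75) / (190 − 0) = -0.002842
∂T/∂y = (19.11 − 18.75) / (110 − 0) = +0.003273
Steepest decrease is along −∇f = (+0.002842 E, -0.003273 N) → southeast.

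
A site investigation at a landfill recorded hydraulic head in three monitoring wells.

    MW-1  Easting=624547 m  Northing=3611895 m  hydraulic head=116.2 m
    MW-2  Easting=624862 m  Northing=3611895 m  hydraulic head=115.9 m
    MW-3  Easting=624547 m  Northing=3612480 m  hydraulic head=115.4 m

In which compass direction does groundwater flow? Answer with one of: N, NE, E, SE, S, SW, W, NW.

∂h/∂x = (115.9 − 116.2) / (624862 − 624547) = -0.0009524
∂h/∂y = (115.4 − 116.2) / (3612480 − 3611895) = -0.001368
Flow = −∇h = (+0.0009524 east, +0.001368 north), which points northeast.

NE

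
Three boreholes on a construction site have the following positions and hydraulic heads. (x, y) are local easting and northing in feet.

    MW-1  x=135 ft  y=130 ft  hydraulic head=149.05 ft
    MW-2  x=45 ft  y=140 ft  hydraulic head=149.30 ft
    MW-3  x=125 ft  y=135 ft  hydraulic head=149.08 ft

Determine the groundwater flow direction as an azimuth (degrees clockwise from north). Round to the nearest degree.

102°

Three-point gradient (reference MW-1): Δ to MW-2 = (-90, 10, +0.25), Δ to MW-3 = (-10, 5, +0.03).
∂h/∂x = -0.002714, ∂h/∂y = +0.0005714 (det = -350).
Flow direction (−∇h) has components (+0.002714 E, -0.0005714 N).
Azimuth = atan2(E, N) = atan2(+0.002714, -0.0005714) = 101.9° ≈ 102°.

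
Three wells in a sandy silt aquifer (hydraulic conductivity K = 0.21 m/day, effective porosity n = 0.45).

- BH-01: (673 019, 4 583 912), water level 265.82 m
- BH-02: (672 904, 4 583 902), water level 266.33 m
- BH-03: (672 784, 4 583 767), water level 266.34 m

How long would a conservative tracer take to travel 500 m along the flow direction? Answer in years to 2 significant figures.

460 years

With h = a·x + b·y + c and BH-01 as origin, the differences give:
  (-115)·a + (-10)·b = +0.51
  (-235)·a + (-145)·b = +0.52
Eliminate b (×(-145) and ×(-10), subtract): 14325·a = -68.750 → a = ∂h/∂x = -0.004799
Back-substitute: b = ∂h/∂y = +0.004192.
|∇h| = √(-0.004799² + 0.004192²) = 0.006372
Seepage velocity v = K·i/n = 0.21 × 0.006372 / 0.45 = 0.002974 m/day.
t = 500 / 0.002974 = 1.681e+05 days = 460 years.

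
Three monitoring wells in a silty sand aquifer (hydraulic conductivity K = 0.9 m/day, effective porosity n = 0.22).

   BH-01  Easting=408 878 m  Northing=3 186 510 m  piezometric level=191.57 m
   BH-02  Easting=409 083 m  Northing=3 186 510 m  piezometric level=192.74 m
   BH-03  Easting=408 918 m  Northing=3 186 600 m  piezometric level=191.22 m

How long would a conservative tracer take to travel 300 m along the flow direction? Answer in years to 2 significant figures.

23 years

Taking BH-01 as reference: BH-02−BH-01 = (205, 0, +1.17); BH-03−BH-01 = (40, 90, -0.35).
Solve a·Δx + b·Δy = Δh: det = 205·90 − 40·0 = 18450.
∂h/∂x = [(+1.17)·90 − (-0.35)·0] / 18450 = +0.005707
∂h/∂y = [205·(-0.35) − 40·(+1.17)] / 18450 = -0.006425
|∇h| = √(0.005707² + -0.006425²) = 0.008594
Seepage velocity v = K·i/n = 0.9 × 0.008594 / 0.22 = 0.03516 m/day.
t = 300 / 0.03516 = 8532 days = 23.4 years.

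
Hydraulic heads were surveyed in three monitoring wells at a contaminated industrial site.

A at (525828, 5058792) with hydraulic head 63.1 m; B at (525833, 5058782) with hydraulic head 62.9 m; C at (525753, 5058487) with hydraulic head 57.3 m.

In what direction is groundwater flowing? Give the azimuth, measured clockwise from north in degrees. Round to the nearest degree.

With h = a·x + b·y + c and A as origin, the differences give:
  5·a + (-10)·b = -0.2
  (-75)·a + (-305)·b = -5.8
Eliminate b (×(-305) and ×(-10), subtract): -2275·a = 3.00 → a = ∂h/∂x = -0.001319
Back-substitute: b = ∂h/∂y = +0.01934.
Flow direction (−∇h) has components (+0.001319 E, -0.01934 N).
Azimuth = atan2(E, N) = atan2(+0.001319, -0.01934) = 176.1° ≈ 176°.

176°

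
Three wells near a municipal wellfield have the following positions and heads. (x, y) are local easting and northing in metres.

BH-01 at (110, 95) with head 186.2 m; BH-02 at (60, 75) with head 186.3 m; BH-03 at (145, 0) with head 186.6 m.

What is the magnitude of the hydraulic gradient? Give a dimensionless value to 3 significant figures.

Differences from BH-01: to BH-02 (Δx, Δy, Δh) = (-50, -20, +0.1); to BH-03 = (35, -95, +0.4).
Determinant of the coordinate differences = (-50)·(-95) − 35·(-20) = 5450.
∂h/∂x = [(+0.1)·(-95) − (+0.4)·(-20)] / 5450 = -0.0002752
∂h/∂y = [(-50)·(+0.4) − 35·(+0.1)] / 5450 = -0.004312
|∇h| = √(-0.0002752² + -0.004312²) = 0.004321

0.00432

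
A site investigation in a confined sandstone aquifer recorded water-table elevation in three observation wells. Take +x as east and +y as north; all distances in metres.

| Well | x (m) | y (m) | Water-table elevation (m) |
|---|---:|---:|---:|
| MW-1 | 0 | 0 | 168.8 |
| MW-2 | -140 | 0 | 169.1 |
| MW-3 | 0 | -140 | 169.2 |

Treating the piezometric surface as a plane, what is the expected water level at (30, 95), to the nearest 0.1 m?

∂h/∂x = (169.1 − 168.8) / (-140 − 0) = -0.002143
∂h/∂y = (169.2 − 168.8) / (-140 − 0) = -0.002857
h(30, 95) = 168.8 + (-0.002143)·(30) + (-0.002857)·(95) = 168.8 -0.064 -0.271 = 168.464 m.

168.5 m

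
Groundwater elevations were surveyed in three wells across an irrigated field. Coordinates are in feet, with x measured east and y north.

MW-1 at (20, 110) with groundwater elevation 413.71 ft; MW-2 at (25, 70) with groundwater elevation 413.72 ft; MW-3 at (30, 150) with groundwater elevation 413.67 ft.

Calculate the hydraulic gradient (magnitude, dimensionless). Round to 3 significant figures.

With h = a·x + b·y + c and MW-1 as origin, the differences give:
  5·a + (-40)·b = +0.01
  10·a + 40·b = -0.04
Eliminate b (×40 and ×(-40), subtract): 600·a = -1.200 → a = ∂h/∂x = -0.002000
Back-substitute: b = ∂h/∂y = -0.0005000.
|∇h| = √(-0.002000² + -0.0005000²) = 0.002062

0.00206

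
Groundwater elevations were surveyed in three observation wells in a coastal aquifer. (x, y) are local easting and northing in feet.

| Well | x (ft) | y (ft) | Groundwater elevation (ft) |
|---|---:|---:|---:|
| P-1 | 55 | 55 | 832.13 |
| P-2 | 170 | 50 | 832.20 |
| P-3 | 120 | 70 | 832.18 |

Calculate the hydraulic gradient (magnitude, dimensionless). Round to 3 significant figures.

With h = a·x + b·y + c and P-1 as origin, the differences give:
  115·a + (-5)·b = +0.07
  65·a + 15·b = +0.05
Eliminate b (×15 and ×(-5), subtract): 2050·a = 1.300 → a = ∂h/∂x = +0.0006341
Back-substitute: b = ∂h/∂y = +0.0005854.
|∇h| = √(0.0006341² + 0.0005854²) = 0.000863

0.000863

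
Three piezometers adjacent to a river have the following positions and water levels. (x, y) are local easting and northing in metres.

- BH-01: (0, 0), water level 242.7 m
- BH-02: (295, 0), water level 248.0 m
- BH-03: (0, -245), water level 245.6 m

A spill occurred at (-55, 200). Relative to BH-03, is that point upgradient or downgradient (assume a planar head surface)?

∂h/∂x = (248.0 − 242.7) / (295 − 0) = +0.01797
∂h/∂y = (245.6 − 242.7) / (-245 − 0) = -0.01184
Head at (-55, 200) = 242.7 + (+0.01797)·(-55) + (-0.01184)·(200) = 239.34 m.
That is lower than the 245.6 m at BH-03, so the point is downgradient.

downgradient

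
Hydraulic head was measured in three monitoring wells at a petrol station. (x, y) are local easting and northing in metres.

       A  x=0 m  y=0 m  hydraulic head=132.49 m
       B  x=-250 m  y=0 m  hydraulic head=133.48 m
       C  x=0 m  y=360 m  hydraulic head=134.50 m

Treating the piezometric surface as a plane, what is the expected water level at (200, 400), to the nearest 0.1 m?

∂h/∂x = (133.48 − 132.49) / (-250 − 0) = -0.003960
∂h/∂y = (134.50 − 132.49) / (360 − 0) = +0.005583
h(200, 400) = 132.49 + (-0.003960)·(200) + (+0.005583)·(400) = 132.49 -0.792 +2.233 = 133.931 m.

133.9 m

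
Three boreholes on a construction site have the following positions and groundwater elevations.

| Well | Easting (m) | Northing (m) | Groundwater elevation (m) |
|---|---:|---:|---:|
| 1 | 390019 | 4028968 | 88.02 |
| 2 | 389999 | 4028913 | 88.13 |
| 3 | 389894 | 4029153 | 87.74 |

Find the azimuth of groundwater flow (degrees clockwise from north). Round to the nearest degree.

Differences from 1: to 2 (Δx, Δy, Δh) = (-20, -55, +0.11); to 3 = (-125, 185, -0.28).
Determinant of the coordinate differences = (-20)·185 − (-125)·(-55) = -10575.
∂h/∂x = [(+0.11)·185 − (-0.28)·(-55)] / -10575 = -0.0004681
∂h/∂y = [(-20)·(-0.28) − (-125)·(+0.11)] / -10575 = -0.001830
Flow direction (−∇h) has components (+0.0004681 E, +0.001830 N).
Azimuth = atan2(E, N) = atan2(+0.0004681, +0.001830) = 14.3° ≈ 014°.

014°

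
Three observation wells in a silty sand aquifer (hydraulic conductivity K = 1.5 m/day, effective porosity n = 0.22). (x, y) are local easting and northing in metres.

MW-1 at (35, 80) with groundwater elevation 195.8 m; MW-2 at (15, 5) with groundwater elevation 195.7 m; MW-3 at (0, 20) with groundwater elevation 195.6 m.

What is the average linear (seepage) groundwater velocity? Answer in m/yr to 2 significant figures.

16 m/yr

Differences from MW-1: to MW-2 (Δx, Δy, Δh) = (-20, -75, -0.1); to MW-3 = (-35, -60, -0.2).
Solve a·Δx + b·Δy = Δh: det = (-20)·(-60) − (-35)·(-75) = -1425.
∂h/∂x = [(-0.1)·(-60) − (-0.2)·(-75)] / -1425 = +0.006316
∂h/∂y = [(-20)·(-0.2) − (-35)·(-0.1)] / -1425 = -0.0003509
|∇h| = √(0.006316² + -0.0003509²) = 0.006326
Seepage velocity v = K·i/n = 1.5 × 0.006326 / 0.22 = 0.04313 m/day = 15.75 m/yr.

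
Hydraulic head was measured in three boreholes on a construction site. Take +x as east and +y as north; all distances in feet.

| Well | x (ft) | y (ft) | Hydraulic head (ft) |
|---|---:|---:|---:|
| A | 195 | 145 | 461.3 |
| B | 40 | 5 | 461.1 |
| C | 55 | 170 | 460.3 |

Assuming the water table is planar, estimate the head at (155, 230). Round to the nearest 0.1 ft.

Differences from A: to B (Δx, Δy, Δh) = (-155, -140, -0.2); to C = (-140, 25, -1.0).
Determinant of the coordinate differences = (-155)·25 − (-140)·(-140) = -23475.
∂h/∂x = [(-0.2)·25 − (-1.0)·(-140)] / -23475 = +0.006177
∂h/∂y = [(-155)·(-1.0) − (-140)·(-0.2)] / -23475 = -0.005410
h(155, 230) = 461.3 + (+0.006177)·(-40) + (-0.005410)·(85) = 461.3 -0.247 -0.460 = 460.593 ft.

460.6 ft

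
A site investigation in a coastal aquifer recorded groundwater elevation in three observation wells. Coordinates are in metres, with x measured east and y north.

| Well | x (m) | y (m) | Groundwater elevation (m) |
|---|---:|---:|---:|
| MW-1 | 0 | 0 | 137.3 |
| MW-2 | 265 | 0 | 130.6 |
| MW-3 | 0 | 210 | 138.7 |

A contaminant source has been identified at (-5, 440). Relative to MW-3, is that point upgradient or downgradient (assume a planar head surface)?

∂h/∂x = (130.6 − 137.3) / (265 − 0) = -0.02528
∂h/∂y = (138.7 − 137.3) / (210 − 0) = +0.006667
Head at (-5, 440) = 137.3 + (-0.02528)·(-5) + (+0.006667)·(440) = 140.36 m.
That is higher than the 138.7 m at MW-3, so the point is upgradient.

upgradient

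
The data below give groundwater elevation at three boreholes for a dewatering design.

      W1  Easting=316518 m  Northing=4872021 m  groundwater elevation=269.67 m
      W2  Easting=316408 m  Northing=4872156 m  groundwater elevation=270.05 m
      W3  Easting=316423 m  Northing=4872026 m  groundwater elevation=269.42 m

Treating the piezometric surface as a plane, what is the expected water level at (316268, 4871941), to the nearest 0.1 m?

With h = a·x + b·y + c and W1 as origin, the differences give:
  (-110)·a + 135·b = +0.38
  (-95)·a + 5·b = -0.25
Eliminate b (×5 and ×135, subtract): 12275·a = 35.650 → a = ∂h/∂x = +0.002904
Back-substitute: b = ∂h/∂y = +0.005181.
h(316268, 4871941) = 269.67 + (+0.002904)·(-250) + (+0.005181)·(-80) = 269.67 -0.726 -0.415 = 268.529 m.

268.5 m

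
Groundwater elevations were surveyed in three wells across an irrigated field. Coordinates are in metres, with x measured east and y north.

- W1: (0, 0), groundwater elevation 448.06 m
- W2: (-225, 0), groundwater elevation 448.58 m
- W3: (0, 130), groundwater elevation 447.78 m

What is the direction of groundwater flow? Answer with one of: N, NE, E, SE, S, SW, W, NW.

NE

∂h/∂x = (448.58 − 448.06) / (-225 − 0) = -0.002311
∂h/∂y = (447.78 − 448.06) / (130 − 0) = -0.002154
Flow = −∇h = (+0.002311 east, +0.002154 north), which points northeast.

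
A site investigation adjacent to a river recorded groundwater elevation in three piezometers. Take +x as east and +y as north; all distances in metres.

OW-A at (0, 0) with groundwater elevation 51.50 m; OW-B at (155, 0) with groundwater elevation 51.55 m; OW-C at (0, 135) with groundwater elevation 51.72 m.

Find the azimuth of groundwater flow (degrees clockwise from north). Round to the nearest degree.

∂h/∂x = (51.55 − 51.50) / (155 − 0) = +0.0003226
∂h/∂y = (51.72 − 51.50) / (135 − 0) = +0.001630
Flow direction (−∇h) has components (-0.0003226 E, -0.001630 N).
Azimuth = atan2(E, N) = atan2(-0.0003226, -0.001630) = 191.2° ≈ 191°.

191°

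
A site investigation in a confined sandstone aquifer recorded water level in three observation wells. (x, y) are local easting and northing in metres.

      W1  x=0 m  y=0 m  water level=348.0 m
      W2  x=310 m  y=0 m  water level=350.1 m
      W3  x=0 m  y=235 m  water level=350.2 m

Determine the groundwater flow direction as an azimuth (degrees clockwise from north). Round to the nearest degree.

216°

∂h/∂x = (350.1 − 348.0) / (310 − 0) = +0.006774
∂h/∂y = (350.2 − 348.0) / (235 − 0) = +0.009362
Flow direction (−∇h) has components (-0.006774 E, -0.009362 N).
Azimuth = atan2(E, N) = atan2(-0.006774, -0.009362) = 215.9° ≈ 216°.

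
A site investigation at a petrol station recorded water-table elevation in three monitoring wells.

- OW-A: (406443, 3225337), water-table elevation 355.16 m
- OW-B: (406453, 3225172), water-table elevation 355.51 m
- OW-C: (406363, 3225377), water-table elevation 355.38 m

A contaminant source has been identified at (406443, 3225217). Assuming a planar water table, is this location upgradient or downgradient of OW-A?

Differences from OW-A: to OW-B (Δx, Δy, Δh) = (10, -165, +0.35); to OW-C = (-80, 40, +0.22).
Determinant of the coordinate differences = 10·40 − (-80)·(-165) = -12800.
∂h/∂x = [(+0.35)·40 − (+0.22)·(-165)] / -12800 = -0.003930
∂h/∂y = [10·(+0.22) − (-80)·(+0.35)] / -12800 = -0.002359
Head at (406443, 3225217) = 355.16 + (-0.003930)·(0) + (-0.002359)·(-120) = 355.44 m.
That is higher than the 355.16 m at OW-A, so the point is upgradient.

upgradient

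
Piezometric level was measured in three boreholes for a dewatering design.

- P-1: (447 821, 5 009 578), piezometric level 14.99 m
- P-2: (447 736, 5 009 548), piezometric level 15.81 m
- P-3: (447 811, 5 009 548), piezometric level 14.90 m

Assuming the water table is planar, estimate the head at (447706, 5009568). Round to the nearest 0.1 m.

Taking P-1 as reference: P-2−P-1 = (-85, -30, +0.82); P-3−P-1 = (-10, -30, -0.09).
Solve a·Δx + b·Δy = Δh: det = (-85)·(-30) − (-10)·(-30) = 2250.
∂h/∂x = [(+0.82)·(-30) − (-0.09)·(-30)] / 2250 = -0.01213
∂h/∂y = [(-85)·(-0.09) − (-10)·(+0.82)] / 2250 = +0.007044
h(447706, 5009568) = 14.99 + (-0.01213)·(-115) + (+0.007044)·(-10) = 14.99 +1.395 -0.070 = 16.315 m.

16.3 m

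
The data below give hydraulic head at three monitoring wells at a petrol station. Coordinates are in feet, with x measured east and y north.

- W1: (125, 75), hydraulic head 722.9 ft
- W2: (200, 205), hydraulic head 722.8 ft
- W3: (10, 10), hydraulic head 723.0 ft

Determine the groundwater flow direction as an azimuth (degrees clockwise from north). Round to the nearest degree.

058°

Taking W1 as reference: W2−W1 = (75, 130, -0.1); W3−W1 = (-115, -65, +0.1).
Solve a·Δx + b·Δy = Δh: det = 75·(-65) − (-115)·130 = 10075.
∂h/∂x = [(-0.1)·(-65) − (+0.1)·130] / 10075 = -0.0006452
∂h/∂y = [75·(+0.1) − (-115)·(-0.1)] / 10075 = -0.0003970
Flow direction (−∇h) has components (+0.0006452 E, +0.0003970 N).
Azimuth = atan2(E, N) = atan2(+0.0006452, +0.0003970) = 58.4° ≈ 058°.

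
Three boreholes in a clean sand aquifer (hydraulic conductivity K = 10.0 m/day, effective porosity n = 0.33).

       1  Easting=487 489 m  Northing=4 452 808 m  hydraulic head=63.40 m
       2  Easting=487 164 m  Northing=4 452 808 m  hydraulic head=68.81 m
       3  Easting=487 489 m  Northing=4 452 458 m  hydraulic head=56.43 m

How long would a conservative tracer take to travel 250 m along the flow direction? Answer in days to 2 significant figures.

∂h/∂x = (68.81 − 63.40) / (487164 − 487489) = -0.01665
∂h/∂y = (56.43 − 63.40) / (4452458 − 4452808) = +0.01991
|∇h| = √(-0.01665² + 0.01991²) = 0.02595
Seepage velocity v = K·i/n = 10.0 × 0.02595 / 0.33 = 0.7864 m/day.
t = 250 / 0.7864 = 317.9 days.

320 days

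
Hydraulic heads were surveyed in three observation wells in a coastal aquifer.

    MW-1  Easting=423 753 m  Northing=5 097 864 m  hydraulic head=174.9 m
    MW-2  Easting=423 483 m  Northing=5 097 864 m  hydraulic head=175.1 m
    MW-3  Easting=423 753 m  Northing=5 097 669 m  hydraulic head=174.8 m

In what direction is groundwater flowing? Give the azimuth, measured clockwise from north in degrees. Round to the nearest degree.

∂h/∂x = (175.1 − 174.9) / (423483 − 423753) = -0.0007407
∂h/∂y = (174.8 − 174.9) / (5097669 − 5097864) = +0.0005128
Flow direction (−∇h) has components (+0.0007407 E, -0.0005128 N).
Azimuth = atan2(E, N) = atan2(+0.0007407, -0.0005128) = 124.7° ≈ 125°.

125°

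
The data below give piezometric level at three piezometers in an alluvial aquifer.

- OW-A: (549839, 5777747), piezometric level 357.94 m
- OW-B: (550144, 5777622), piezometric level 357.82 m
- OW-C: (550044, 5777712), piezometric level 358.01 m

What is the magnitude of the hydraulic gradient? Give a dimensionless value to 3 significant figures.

Taking OW-A as reference: OW-B−OW-A = (305, -125, -0.12); OW-C−OW-A = (205, -35, +0.07).
Solve a·Δx + b·Δy = Δh: det = 305·(-35) − 205·(-125) = 14950.
∂h/∂x = [(-0.12)·(-35) − (+0.07)·(-125)] / 14950 = +0.0008662
∂h/∂y = [305·(+0.07) − 205·(-0.12)] / 14950 = +0.003074
|∇h| = √(0.0008662² + 0.003074²) = 0.003194

0.00319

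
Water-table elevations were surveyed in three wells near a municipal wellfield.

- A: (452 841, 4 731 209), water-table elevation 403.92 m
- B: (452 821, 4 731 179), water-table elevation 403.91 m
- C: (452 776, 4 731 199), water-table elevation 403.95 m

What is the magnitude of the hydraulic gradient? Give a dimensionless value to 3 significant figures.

0.000915

Three-point gradient (reference A): Δ to B = (-20, -30, -0.01), Δ to C = (-65, -10, +0.03).
∂h/∂x = -0.0005714, ∂h/∂y = +0.0007143 (det = -1750).
|∇h| = √(-0.0005714² + 0.0007143²) = 0.0009147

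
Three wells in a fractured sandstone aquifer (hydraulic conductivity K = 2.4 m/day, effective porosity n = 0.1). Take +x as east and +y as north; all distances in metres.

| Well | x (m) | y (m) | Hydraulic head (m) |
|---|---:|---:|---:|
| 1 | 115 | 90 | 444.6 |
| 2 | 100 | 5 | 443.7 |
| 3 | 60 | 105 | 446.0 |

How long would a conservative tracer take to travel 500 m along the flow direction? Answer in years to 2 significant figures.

Three-point gradient (reference 1): Δ to 2 = (-15, -85, -0.9), Δ to 3 = (-55, 15, +1.4).
∂h/∂x = -0.02153, ∂h/∂y = +0.01439 (det = -4900).
|∇h| = √(-0.02153² + 0.01439²) = 0.0259
Seepage velocity v = K·i/n = 2.4 × 0.0259 / 0.1 = 0.6216 m/day.
t = 500 / 0.6216 = 804.4 days = 2.2 years.

2.2 years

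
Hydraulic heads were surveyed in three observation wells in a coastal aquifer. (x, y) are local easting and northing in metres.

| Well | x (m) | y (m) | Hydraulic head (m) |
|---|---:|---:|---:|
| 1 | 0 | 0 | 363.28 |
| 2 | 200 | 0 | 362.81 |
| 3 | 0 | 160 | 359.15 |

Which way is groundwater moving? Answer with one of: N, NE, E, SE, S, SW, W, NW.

∂h/∂x = (362.81 − 363.28) / (200 − 0) = -0.002350
∂h/∂y = (359.15 − 363.28) / (160 − 0) = -0.02581
Flow = −∇h = (+0.002350 east, +0.02581 north), which points north.

N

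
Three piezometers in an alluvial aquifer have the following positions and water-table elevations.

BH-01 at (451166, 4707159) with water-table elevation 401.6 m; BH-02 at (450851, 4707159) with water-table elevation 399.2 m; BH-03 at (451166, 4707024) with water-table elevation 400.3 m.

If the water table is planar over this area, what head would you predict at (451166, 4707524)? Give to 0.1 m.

405.1 m

∂h/∂x = (399.2 − 401.6) / (450851 − 451166) = +0.007619
∂h/∂y = (400.3 − 401.6) / (4707024 − 4707159) = +0.009630
h(451166, 4707524) = 401.6 + (+0.007619)·(0) + (+0.009630)·(365) = 401.6 +0.000 +3.515 = 405.115 m.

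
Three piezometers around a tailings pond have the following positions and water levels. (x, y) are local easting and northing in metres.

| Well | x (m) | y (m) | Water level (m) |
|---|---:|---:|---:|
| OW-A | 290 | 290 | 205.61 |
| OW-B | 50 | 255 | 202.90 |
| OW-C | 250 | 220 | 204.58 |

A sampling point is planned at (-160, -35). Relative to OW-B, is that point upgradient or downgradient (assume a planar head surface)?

downgradient

Taking OW-A as reference: OW-B−OW-A = (-240, -35, -2.71); OW-C−OW-A = (-40, -70, -1.03).
Solve a·Δx + b·Δy = Δh: det = (-240)·(-70) − (-40)·(-35) = 15400.
∂h/∂x = [(-2.71)·(-70) − (-1.03)·(-35)] / 15400 = +0.009977
∂h/∂y = [(-240)·(-1.03) − (-40)·(-2.71)] / 15400 = +0.009013
Head at (-160, -35) = 205.61 + (+0.009977)·(-450) + (+0.009013)·(-325) = 198.19 m.
That is lower than the 202.90 m at OW-B, so the point is downgradient.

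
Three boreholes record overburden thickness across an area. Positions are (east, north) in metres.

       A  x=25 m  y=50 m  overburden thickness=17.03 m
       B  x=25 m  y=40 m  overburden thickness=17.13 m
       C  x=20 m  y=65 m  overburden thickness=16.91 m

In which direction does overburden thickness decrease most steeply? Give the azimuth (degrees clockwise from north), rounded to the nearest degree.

Three-point gradient (reference A): Δ to B = (0, -10, +0.10), Δ to C = (-5, 15, -0.12).
∂d/∂x = -0.006000, ∂d/∂y = -0.010000 (det = -50).
Steepest decrease is along −∇f: components (+0.006000 E, +0.010000 N).
Azimuth = atan2(+0.006000, +0.010000) = 31.0° ≈ 031°.

031°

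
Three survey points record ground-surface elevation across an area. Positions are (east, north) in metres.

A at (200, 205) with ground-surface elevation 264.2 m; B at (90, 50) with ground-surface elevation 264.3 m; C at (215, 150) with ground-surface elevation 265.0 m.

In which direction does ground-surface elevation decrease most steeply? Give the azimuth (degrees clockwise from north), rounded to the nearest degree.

Differences from A: to B (Δx, Δy, Δh) = (-110, -155, +0.1); to C = (15, -55, +0.8).
Solve a·Δx + b·Δy = Δz: det = (-110)·(-55) − 15·(-155) = 8375.
∂z/∂x = [(+0.1)·(-55) − (+0.8)·(-155)] / 8375 = +0.01415
∂z/∂y = [(-110)·(+0.8) − 15·(+0.1)] / 8375 = -0.01069
Steepest decrease is along −∇f: components (-0.01415 E, +0.01069 N).
Azimuth = atan2(-0.01415, +0.01069) = 307.1° ≈ 307°.

307°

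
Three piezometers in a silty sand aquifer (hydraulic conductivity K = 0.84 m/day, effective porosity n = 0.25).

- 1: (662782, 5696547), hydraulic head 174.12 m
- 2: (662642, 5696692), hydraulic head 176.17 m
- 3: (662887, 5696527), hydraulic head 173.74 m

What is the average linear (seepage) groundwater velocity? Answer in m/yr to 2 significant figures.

16 m/yr

With h = a·x + b·y + c and 1 as origin, the differences give:
  (-140)·a + 145·b = +2.05
  105·a + (-20)·b = -0.38
Eliminate b (×(-20) and ×145, subtract): -12425·a = 14.100 → a = ∂h/∂x = -0.001135
Back-substitute: b = ∂h/∂y = +0.01304.
|∇h| = √(-0.001135² + 0.01304²) = 0.01309
Seepage velocity v = K·i/n = 0.84 × 0.01309 / 0.25 = 0.04398 m/day = 16.06 m/yr.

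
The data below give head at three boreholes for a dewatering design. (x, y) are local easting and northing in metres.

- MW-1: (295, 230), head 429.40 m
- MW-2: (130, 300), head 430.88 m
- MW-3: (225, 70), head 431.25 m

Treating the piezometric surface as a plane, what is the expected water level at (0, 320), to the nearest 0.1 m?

432.3 m

Taking MW-1 as reference: MW-2−MW-1 = (-165, 70, +1.48); MW-3−MW-1 = (-70, -160, +1.85).
Determinant of the coordinate differences = (-165)·(-160) − (-70)·70 = 31300.
∂h/∂x = [(+1.48)·(-160) − (+1.85)·70] / 31300 = -0.01170
∂h/∂y = [(-165)·(+1.85) − (-70)·(+1.48)] / 31300 = -0.006442
h(0, 320) = 429.40 + (-0.01170)·(-295) + (-0.006442)·(90) = 429.40 +3.452 -0.580 = 432.273 m.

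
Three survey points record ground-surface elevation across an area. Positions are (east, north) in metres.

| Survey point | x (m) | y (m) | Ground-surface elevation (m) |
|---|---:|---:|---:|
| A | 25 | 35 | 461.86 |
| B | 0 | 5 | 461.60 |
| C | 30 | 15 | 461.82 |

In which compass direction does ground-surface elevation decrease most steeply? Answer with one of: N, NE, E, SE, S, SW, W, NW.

With z = a·x + b·y + c and A as origin, the differences give:
  (-25)·a + (-30)·b = -0.26
  5·a + (-20)·b = -0.04
Eliminate b (×(-20) and ×(-30), subtract): 650·a = 4.000 → a = ∂z/∂x = +0.006154
Back-substitute: b = ∂z/∂y = +0.003538.
Steepest decrease is along −∇f = (-0.006154 E, -0.003538 N) → southwest.

SW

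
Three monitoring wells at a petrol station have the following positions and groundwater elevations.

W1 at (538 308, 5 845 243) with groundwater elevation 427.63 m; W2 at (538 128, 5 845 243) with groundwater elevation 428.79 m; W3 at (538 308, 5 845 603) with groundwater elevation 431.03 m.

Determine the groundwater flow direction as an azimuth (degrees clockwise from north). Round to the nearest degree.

146°

∂h/∂x = (428.79 − 427.63) / (538128 − 538308) = -0.006444
∂h/∂y = (431.03 − 427.63) / (5845603 − 5845243) = +0.009444
Flow direction (−∇h) has components (+0.006444 E, -0.009444 N).
Azimuth = atan2(E, N) = atan2(+0.006444, -0.009444) = 145.7° ≈ 146°.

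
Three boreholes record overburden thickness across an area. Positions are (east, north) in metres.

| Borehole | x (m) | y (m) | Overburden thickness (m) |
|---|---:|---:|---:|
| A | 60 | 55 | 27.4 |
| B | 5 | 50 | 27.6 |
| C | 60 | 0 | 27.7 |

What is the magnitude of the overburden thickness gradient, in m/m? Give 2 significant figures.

0.0063 m/m

Three-point gradient (reference A): Δ to B = (-55, -5, +0.2), Δ to C = (0, -55, +0.3).
∂d/∂x = -0.003140, ∂d/∂y = -0.005455 (det = 3025).
|∇f| = √(-0.003140² + -0.005455²) = 0.006294 m/m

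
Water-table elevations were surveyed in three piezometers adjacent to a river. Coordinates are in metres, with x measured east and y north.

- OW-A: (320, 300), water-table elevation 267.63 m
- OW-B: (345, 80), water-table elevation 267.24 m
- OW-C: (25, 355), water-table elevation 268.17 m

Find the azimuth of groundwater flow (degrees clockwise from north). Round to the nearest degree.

136°

Taking OW-A as reference: OW-B−OW-A = (25, -220, -0.39); OW-C−OW-A = (-295, 55, +0.54).
Solve a·Δx + b·Δy = Δh: det = 25·55 − (-295)·(-220) = -63525.
∂h/∂x = [(-0.39)·55 − (+0.54)·(-220)] / -63525 = -0.001532
∂h/∂y = [25·(+0.54) − (-295)·(-0.39)] / -63525 = +0.001599
Flow direction (−∇h) has components (+0.001532 E, -0.001599 N).
Azimuth = atan2(E, N) = atan2(+0.001532, -0.001599) = 136.2° ≈ 136°.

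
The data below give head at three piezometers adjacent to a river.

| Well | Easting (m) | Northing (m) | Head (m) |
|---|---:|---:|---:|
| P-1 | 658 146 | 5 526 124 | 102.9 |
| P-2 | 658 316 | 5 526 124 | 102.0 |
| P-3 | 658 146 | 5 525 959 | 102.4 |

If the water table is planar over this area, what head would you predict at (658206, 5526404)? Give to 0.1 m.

103.4 m

∂h/∂x = (102.0 − 102.9) / (658316 − 658146) = -0.005294
∂h/∂y = (102.4 − 102.9) / (5525959 − 5526124) = +0.003030
h(658206, 5526404) = 102.9 + (-0.005294)·(60) + (+0.003030)·(280) = 102.9 -0.318 +0.848 = 103.431 m.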